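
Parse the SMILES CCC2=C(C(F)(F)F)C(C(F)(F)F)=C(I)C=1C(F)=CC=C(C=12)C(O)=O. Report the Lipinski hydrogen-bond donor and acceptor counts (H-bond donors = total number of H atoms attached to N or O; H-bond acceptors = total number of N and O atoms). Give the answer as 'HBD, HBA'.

Donors: find every N or O and count the H atoms it carries.
  atom 24 (O): bond orders sum to 1 → 1 H
  atom 25 (O): bond orders sum to 2 → 0 H
Lipinski HBD = 1.
Acceptors: N atoms = 0, O atoms = 2 → HBA = 2.

1, 2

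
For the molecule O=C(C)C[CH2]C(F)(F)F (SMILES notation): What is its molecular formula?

C5H7F3O

Walk through each heavy atom and fill implicit hydrogens from standard valence (C 4, N 3, O 2, S 2, halogen 1):
  atom 1: O, bond orders sum to 2 (valence 2) → 0 H
  atom 2: C, bond orders sum to 4 (valence 4) → 0 H
  atom 3: C, bond orders sum to 1 (valence 4) → 3 H
  atom 4: C, bond orders sum to 2 (valence 4) → 2 H
  atom 5: C with explicit H count 2
  atom 6: C, bond orders sum to 4 (valence 4) → 0 H
  atom 7: F (halogen, monovalent) → 0 H
  atom 8: F (halogen, monovalent) → 0 H
  atom 9: F (halogen, monovalent) → 0 H
Totals → C:5, H:7, F:3, O:1.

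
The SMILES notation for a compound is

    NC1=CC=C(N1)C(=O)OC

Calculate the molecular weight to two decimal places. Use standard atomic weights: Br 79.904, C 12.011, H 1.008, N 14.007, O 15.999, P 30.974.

First, the molecular formula is C6H8N2O2 (counting implicit H from valence).
  C: 6 × 12.011 = 72.066
  H: 8 × 1.008 = 8.064
  N: 2 × 14.007 = 28.014
  O: 2 × 15.999 = 31.998
Sum: 6×12.011 + 8×1.008 + 2×14.007 + 2×15.999 = 140.142 → 140.14 g/mol.

140.14 g/mol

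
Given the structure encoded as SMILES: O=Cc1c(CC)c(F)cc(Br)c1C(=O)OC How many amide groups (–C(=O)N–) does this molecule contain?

Scan the SMILES for the amide motif — none present.
Groups that are present: 1 aldehyde, 1 ester.

0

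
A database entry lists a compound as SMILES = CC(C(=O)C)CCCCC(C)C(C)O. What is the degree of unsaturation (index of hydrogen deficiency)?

1

Molecular formula: C12H24O2.
DoU = (2C + 2 + N − H − X) / 2, where X is the halogen count and O/S are ignored.
    = (2·12 + 2 + 0 − 24 − 0) / 2 = 2 / 2 = 1.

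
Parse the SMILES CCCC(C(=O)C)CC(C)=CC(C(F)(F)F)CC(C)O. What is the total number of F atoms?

Scan the SMILES for F atoms (remember two-letter symbols like Cl and Br are single atoms).
Fluorine count: 3.

3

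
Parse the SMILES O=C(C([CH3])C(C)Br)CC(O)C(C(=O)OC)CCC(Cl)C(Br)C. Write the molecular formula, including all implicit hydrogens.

Walk through each heavy atom and fill implicit hydrogens from standard valence (C 4, N 3, O 2, S 2, halogen 1):
  atom 1: O, bond orders sum to 2 (valence 2) → 0 H
  atom 2: C, bond orders sum to 4 (valence 4) → 0 H
  atom 3: C, bond orders sum to 3 (valence 4) → 1 H
  atom 4: C with explicit H count 3
  atom 5: C, bond orders sum to 3 (valence 4) → 1 H
  atom 6: C, bond orders sum to 1 (valence 4) → 3 H
  atom 7: Br (halogen, monovalent) → 0 H
  atom 8: C, bond orders sum to 2 (valence 4) → 2 H
  atom 9: C, bond orders sum to 3 (valence 4) → 1 H
  atom 10: O, bond orders sum to 1 (valence 2) → 1 H
  atom 11: C, bond orders sum to 3 (valence 4) → 1 H
  atom 12: C, bond orders sum to 4 (valence 4) → 0 H
  atom 13: O, bond orders sum to 2 (valence 2) → 0 H
  atom 14: O, bond orders sum to 2 (valence 2) → 0 H
  atom 15: C, bond orders sum to 1 (valence 4) → 3 H
  atom 16: C, bond orders sum to 2 (valence 4) → 2 H
  atom 17: C, bond orders sum to 2 (valence 4) → 2 H
  atom 18: C, bond orders sum to 3 (valence 4) → 1 H
  atom 19: Cl (halogen, monovalent) → 0 H
  atom 20: C, bond orders sum to 3 (valence 4) → 1 H
  atom 21: Br (halogen, monovalent) → 0 H
  atom 22: C, bond orders sum to 1 (valence 4) → 3 H
Totals → C:15, H:25, Br:2, Cl:1, O:4.

C15H25Br2ClO4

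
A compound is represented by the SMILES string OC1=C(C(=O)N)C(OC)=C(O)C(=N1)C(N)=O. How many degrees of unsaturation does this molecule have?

6

Degree of unsaturation = (number of rings) + (number of π bonds).
Ring closures in the SMILES: 1.
π bonds: 5 double bonds (each 1 DoU) → 5 DoU from unsaturation.
Total DoU = 1 + 5 = 6.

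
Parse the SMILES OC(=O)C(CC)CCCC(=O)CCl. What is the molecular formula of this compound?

Walk through each heavy atom and fill implicit hydrogens from standard valence (C 4, N 3, O 2, S 2, halogen 1):
  atom 1: O, bond orders sum to 1 (valence 2) → 1 H
  atom 2: C, bond orders sum to 4 (valence 4) → 0 H
  atom 3: O, bond orders sum to 2 (valence 2) → 0 H
  atom 4: C, bond orders sum to 3 (valence 4) → 1 H
  atom 5: C, bond orders sum to 2 (valence 4) → 2 H
  atom 6: C, bond orders sum to 1 (valence 4) → 3 H
  atom 7: C, bond orders sum to 2 (valence 4) → 2 H
  atom 8: C, bond orders sum to 2 (valence 4) → 2 H
  atom 9: C, bond orders sum to 2 (valence 4) → 2 H
  atom 10: C, bond orders sum to 4 (valence 4) → 0 H
  atom 11: O, bond orders sum to 2 (valence 2) → 0 H
  atom 12: C, bond orders sum to 2 (valence 4) → 2 H
  atom 13: Cl (halogen, monovalent) → 0 H
Totals → C:9, H:15, Cl:1, O:3.
In Hill order: C9H15ClO3.

C9H15ClO3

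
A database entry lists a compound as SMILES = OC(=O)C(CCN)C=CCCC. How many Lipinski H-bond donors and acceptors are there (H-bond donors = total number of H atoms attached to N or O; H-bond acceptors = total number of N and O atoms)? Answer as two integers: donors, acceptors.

Donors: find every N or O and count the H atoms it carries.
  atom 1 (O): bond orders sum to 1 → 1 H
  atom 3 (O): bond orders sum to 2 → 0 H
  atom 7 (N): bond orders sum to 1 → 2 H
Lipinski HBD = 3.
Acceptors: N atoms = 1, O atoms = 2 → HBA = 3.

3, 3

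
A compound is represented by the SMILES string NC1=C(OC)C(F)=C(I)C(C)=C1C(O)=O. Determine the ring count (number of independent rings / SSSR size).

1

In SMILES, each pair of matching ring-closure digits denotes one ring-closing bond; the number of such bonds equals the number of independent rings.
Ring-closure bonds here: 1.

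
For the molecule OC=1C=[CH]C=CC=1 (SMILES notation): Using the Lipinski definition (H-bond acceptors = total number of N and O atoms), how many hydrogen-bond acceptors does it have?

1

N atoms: 0; O atoms: 1.
Lipinski HBA = 0 + 1 = 1.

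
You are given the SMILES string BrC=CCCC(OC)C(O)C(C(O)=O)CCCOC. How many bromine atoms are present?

Scan the SMILES for Br atoms (remember two-letter symbols like Cl and Br are single atoms).
Bromine count: 1.

1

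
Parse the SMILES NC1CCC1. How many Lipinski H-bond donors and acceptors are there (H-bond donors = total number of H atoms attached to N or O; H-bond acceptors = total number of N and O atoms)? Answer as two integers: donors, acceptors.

Donors: find every N or O and count the H atoms it carries.
  atom 1 (N): bond orders sum to 1 → 2 H
Lipinski HBD = 2.
Acceptors: N atoms = 1, O atoms = 0 → HBA = 1.

2, 1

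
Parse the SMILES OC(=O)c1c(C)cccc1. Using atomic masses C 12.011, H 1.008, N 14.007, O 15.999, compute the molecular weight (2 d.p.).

136.15 g/mol

First, the molecular formula is C8H8O2 (counting implicit H from valence).
  C: 8 × 12.011 = 96.088
  H: 8 × 1.008 = 8.064
  O: 2 × 15.999 = 31.998
Sum: 8×12.011 + 8×1.008 + 2×15.999 = 136.150 → 136.15 g/mol.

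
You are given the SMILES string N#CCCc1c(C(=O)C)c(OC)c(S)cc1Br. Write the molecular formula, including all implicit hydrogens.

C12H12BrNO2S

Walk through each heavy atom and fill implicit hydrogens from standard valence (C 4, N 3, O 2, S 2, halogen 1); for lowercase aromatic atoms, an aromatic c carries 1 H when it has two neighbours and 0 H with three, and aromatic n carries 0 H:
  atom 1: N, bond orders sum to 3 (valence 3) → 0 H
  atom 2: C, bond orders sum to 4 (valence 4) → 0 H
  atom 3: C, bond orders sum to 2 (valence 4) → 2 H
  atom 4: C, bond orders sum to 2 (valence 4) → 2 H
  atom 5: aromatic c, 3 neighbours → 0 H
  atom 6: aromatic c, 3 neighbours → 0 H
  atom 7: C, bond orders sum to 4 (valence 4) → 0 H
  atom 8: O, bond orders sum to 2 (valence 2) → 0 H
  atom 9: C, bond orders sum to 1 (valence 4) → 3 H
  atom 10: aromatic c, 3 neighbours → 0 H
  atom 11: O, bond orders sum to 2 (valence 2) → 0 H
  atom 12: C, bond orders sum to 1 (valence 4) → 3 H
  atom 13: aromatic c, 3 neighbours → 0 H
  atom 14: S, bond orders sum to 1 (valence 2) → 1 H
  atom 15: aromatic c, 2 neighbours → 1 H
  atom 16: aromatic c, 3 neighbours → 0 H
  atom 17: Br (halogen, monovalent) → 0 H
Totals → C:12, H:12, Br:1, N:1, O:2, S:1.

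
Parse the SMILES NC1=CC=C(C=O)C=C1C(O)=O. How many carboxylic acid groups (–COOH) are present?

1

The carboxylic acid motif appears at heavy-atom position 10 in the SMILES.
Other groups present: 1 aldehyde, 1 primary amine.
Carboxylic acid count: 1.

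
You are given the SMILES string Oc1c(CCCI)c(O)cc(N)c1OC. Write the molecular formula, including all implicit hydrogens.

Walk through each heavy atom and fill implicit hydrogens from standard valence (C 4, N 3, O 2, S 2, halogen 1); for lowercase aromatic atoms, an aromatic c carries 1 H when it has two neighbours and 0 H with three, and aromatic n carries 0 H:
  atom 1: O, bond orders sum to 1 (valence 2) → 1 H
  atom 2: aromatic c, 3 neighbours → 0 H
  atom 3: aromatic c, 3 neighbours → 0 H
  atom 4: C, bond orders sum to 2 (valence 4) → 2 H
  atom 5: C, bond orders sum to 2 (valence 4) → 2 H
  atom 6: C, bond orders sum to 2 (valence 4) → 2 H
  atom 7: I (halogen, monovalent) → 0 H
  atom 8: aromatic c, 3 neighbours → 0 H
  atom 9: O, bond orders sum to 1 (valence 2) → 1 H
  atom 10: aromatic c, 2 neighbours → 1 H
  atom 11: aromatic c, 3 neighbours → 0 H
  atom 12: N, bond orders sum to 1 (valence 3) → 2 H
  atom 13: aromatic c, 3 neighbours → 0 H
  atom 14: O, bond orders sum to 2 (valence 2) → 0 H
  atom 15: C, bond orders sum to 1 (valence 4) → 3 H
Totals → C:10, H:14, I:1, N:1, O:3.

C10H14INO3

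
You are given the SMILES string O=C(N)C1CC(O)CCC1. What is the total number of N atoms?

1

Scan the SMILES for N atoms (remember two-letter symbols like Cl and Br are single atoms).
Nitrogen count: 1.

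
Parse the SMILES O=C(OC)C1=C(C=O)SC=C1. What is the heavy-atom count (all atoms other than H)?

11

Every atom symbol written in the SMILES (organic subset) is one heavy atom; implicit H are not written.
Heavy atoms by element → C:7, O:3, S:1.
Total: 11.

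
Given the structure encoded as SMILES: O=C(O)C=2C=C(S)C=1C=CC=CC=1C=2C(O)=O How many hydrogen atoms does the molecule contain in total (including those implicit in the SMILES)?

Walk through each heavy atom and fill implicit hydrogens from standard valence (C 4, N 3, O 2, S 2, halogen 1):
  atom 1: O, bond orders sum to 2 (valence 2) → 0 H
  atom 2: C, bond orders sum to 4 (valence 4) → 0 H
  atom 3: O, bond orders sum to 1 (valence 2) → 1 H
  atom 4: C, bond orders sum to 4 (valence 4) → 0 H
  atom 5: C, bond orders sum to 3 (valence 4) → 1 H
  atom 6: C, bond orders sum to 4 (valence 4) → 0 H
  atom 7: S, bond orders sum to 1 (valence 2) → 1 H
  atom 8: C, bond orders sum to 4 (valence 4) → 0 H
  atom 9: C, bond orders sum to 3 (valence 4) → 1 H
  atom 10: C, bond orders sum to 3 (valence 4) → 1 H
  atom 11: C, bond orders sum to 3 (valence 4) → 1 H
  atom 12: C, bond orders sum to 3 (valence 4) → 1 H
  atom 13: C, bond orders sum to 4 (valence 4) → 0 H
  atom 14: C, bond orders sum to 4 (valence 4) → 0 H
  atom 15: C, bond orders sum to 4 (valence 4) → 0 H
  atom 16: O, bond orders sum to 1 (valence 2) → 1 H
  atom 17: O, bond orders sum to 2 (valence 2) → 0 H
Total hydrogens: 8.

8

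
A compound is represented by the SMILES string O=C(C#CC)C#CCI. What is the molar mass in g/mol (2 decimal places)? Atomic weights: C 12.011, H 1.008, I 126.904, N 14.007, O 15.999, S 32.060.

232.02 g/mol

First, the molecular formula is C7H5IO (counting implicit H from valence).
  C: 7 × 12.011 = 84.077
  H: 5 × 1.008 = 5.040
  I: 1 × 126.904 = 126.904
  O: 1 × 15.999 = 15.999
Sum: 7×12.011 + 5×1.008 + 1×126.904 + 1×15.999 = 232.020 → 232.02 g/mol.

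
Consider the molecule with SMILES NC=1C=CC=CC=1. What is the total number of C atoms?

6

Count every carbon token in the SMILES (each C, including those in ring-closure positions and inside branches).
Carbon count: 6.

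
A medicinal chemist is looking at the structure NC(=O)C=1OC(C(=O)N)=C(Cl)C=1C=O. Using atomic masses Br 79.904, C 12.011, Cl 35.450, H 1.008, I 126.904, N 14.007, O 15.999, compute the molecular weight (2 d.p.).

216.58 g/mol

First, the molecular formula is C7H5ClN2O4 (counting implicit H from valence).
  C: 7 × 12.011 = 84.077
  Cl: 1 × 35.450 = 35.450
  H: 5 × 1.008 = 5.040
  N: 2 × 14.007 = 28.014
  O: 4 × 15.999 = 63.996
Sum: 7×12.011 + 1×35.450 + 5×1.008 + 2×14.007 + 4×15.999 = 216.577 → 216.58 g/mol.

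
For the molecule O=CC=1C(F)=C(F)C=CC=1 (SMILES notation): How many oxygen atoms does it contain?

1

Scan the SMILES for O atoms (remember two-letter symbols like Cl and Br are single atoms).
Oxygen count: 1.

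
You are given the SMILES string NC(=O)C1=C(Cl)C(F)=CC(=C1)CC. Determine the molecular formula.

Walk through each heavy atom and fill implicit hydrogens from standard valence (C 4, N 3, O 2, S 2, halogen 1):
  atom 1: N, bond orders sum to 1 (valence 3) → 2 H
  atom 2: C, bond orders sum to 4 (valence 4) → 0 H
  atom 3: O, bond orders sum to 2 (valence 2) → 0 H
  atom 4: C, bond orders sum to 4 (valence 4) → 0 H
  atom 5: C, bond orders sum to 4 (valence 4) → 0 H
  atom 6: Cl (halogen, monovalent) → 0 H
  atom 7: C, bond orders sum to 4 (valence 4) → 0 H
  atom 8: F (halogen, monovalent) → 0 H
  atom 9: C, bond orders sum to 3 (valence 4) → 1 H
  atom 10: C, bond orders sum to 4 (valence 4) → 0 H
  atom 11: C, bond orders sum to 3 (valence 4) → 1 H
  atom 12: C, bond orders sum to 2 (valence 4) → 2 H
  atom 13: C, bond orders sum to 1 (valence 4) → 3 H
Totals → C:9, H:9, Cl:1, F:1, N:1, O:1.

C9H9ClFNO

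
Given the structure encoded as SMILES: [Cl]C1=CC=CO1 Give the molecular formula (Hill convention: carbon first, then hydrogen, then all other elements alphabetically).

C4H3ClO

Walk through each heavy atom and fill implicit hydrogens from standard valence (C 4, N 3, O 2, S 2, halogen 1):
  atom 1: Cl with explicit H count 0
  atom 2: C, bond orders sum to 4 (valence 4) → 0 H
  atom 3: C, bond orders sum to 3 (valence 4) → 1 H
  atom 4: C, bond orders sum to 3 (valence 4) → 1 H
  atom 5: C, bond orders sum to 3 (valence 4) → 1 H
  atom 6: O, bond orders sum to 2 (valence 2) → 0 H
Totals → C:4, H:3, Cl:1, O:1.
In Hill order: C4H3ClO.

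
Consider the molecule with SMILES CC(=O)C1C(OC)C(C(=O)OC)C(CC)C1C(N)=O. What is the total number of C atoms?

13

Count every carbon token in the SMILES (each C, including those in ring-closure positions and inside branches).
Carbon count: 13.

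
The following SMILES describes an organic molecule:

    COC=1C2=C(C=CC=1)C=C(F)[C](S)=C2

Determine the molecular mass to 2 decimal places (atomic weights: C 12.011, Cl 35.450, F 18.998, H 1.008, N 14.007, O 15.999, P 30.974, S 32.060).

208.25 g/mol

First, the molecular formula is C11H9FOS (counting implicit H from valence).
  C: 11 × 12.011 = 132.121
  F: 1 × 18.998 = 18.998
  H: 9 × 1.008 = 9.072
  O: 1 × 15.999 = 15.999
  S: 1 × 32.060 = 32.060
Sum: 11×12.011 + 1×18.998 + 9×1.008 + 1×15.999 + 1×32.060 = 208.250 → 208.25 g/mol.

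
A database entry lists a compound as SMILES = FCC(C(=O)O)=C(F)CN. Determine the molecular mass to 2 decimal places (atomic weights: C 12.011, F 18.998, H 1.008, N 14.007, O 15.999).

First, the molecular formula is C5H7F2NO2 (counting implicit H from valence).
  C: 5 × 12.011 = 60.055
  F: 2 × 18.998 = 37.996
  H: 7 × 1.008 = 7.056
  N: 1 × 14.007 = 14.007
  O: 2 × 15.999 = 31.998
Sum: 5×12.011 + 2×18.998 + 7×1.008 + 1×14.007 + 2×15.999 = 151.112 → 151.11 g/mol.

151.11 g/mol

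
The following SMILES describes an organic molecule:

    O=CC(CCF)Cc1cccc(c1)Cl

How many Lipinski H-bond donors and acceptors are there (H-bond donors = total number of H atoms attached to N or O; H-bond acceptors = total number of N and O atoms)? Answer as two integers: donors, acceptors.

Donors: find every N or O and count the H atoms it carries.
  atom 1 (O): bond orders sum to 2 → 0 H
Lipinski HBD = 0.
Acceptors: N atoms = 0, O atoms = 1 → HBA = 1.

0, 1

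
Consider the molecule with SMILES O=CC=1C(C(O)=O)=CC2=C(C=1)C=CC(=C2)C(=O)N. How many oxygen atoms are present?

4

Scan the SMILES for O atoms (remember two-letter symbols like Cl and Br are single atoms).
Oxygen count: 4.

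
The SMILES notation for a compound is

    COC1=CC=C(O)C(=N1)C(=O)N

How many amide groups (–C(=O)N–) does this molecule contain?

The amide motif appears at heavy-atom position 10 in the SMILES.
Other groups present: 1 ether, 1 hydroxyl.
Amide count: 1.

1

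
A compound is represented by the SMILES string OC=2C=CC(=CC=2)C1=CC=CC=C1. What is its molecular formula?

Walk through each heavy atom and fill implicit hydrogens from standard valence (C 4, N 3, O 2, S 2, halogen 1):
  atom 1: O, bond orders sum to 1 (valence 2) → 1 H
  atom 2: C, bond orders sum to 4 (valence 4) → 0 H
  atom 3: C, bond orders sum to 3 (valence 4) → 1 H
  atom 4: C, bond orders sum to 3 (valence 4) → 1 H
  atom 5: C, bond orders sum to 4 (valence 4) → 0 H
  atom 6: C, bond orders sum to 3 (valence 4) → 1 H
  atom 7: C, bond orders sum to 3 (valence 4) → 1 H
  atom 8: C, bond orders sum to 4 (valence 4) → 0 H
  atom 9: C, bond orders sum to 3 (valence 4) → 1 H
  atom 10: C, bond orders sum to 3 (valence 4) → 1 H
  atom 11: C, bond orders sum to 3 (valence 4) → 1 H
  atom 12: C, bond orders sum to 3 (valence 4) → 1 H
  atom 13: C, bond orders sum to 3 (valence 4) → 1 H
Totals → C:12, H:10, O:1.

C12H10O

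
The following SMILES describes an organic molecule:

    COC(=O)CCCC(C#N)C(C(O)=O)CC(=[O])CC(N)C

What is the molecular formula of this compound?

Walk through each heavy atom and fill implicit hydrogens from standard valence (C 4, N 3, O 2, S 2, halogen 1):
  atom 1: C, bond orders sum to 1 (valence 4) → 3 H
  atom 2: O, bond orders sum to 2 (valence 2) → 0 H
  atom 3: C, bond orders sum to 4 (valence 4) → 0 H
  atom 4: O, bond orders sum to 2 (valence 2) → 0 H
  atom 5: C, bond orders sum to 2 (valence 4) → 2 H
  atom 6: C, bond orders sum to 2 (valence 4) → 2 H
  atom 7: C, bond orders sum to 2 (valence 4) → 2 H
  atom 8: C, bond orders sum to 3 (valence 4) → 1 H
  atom 9: C, bond orders sum to 4 (valence 4) → 0 H
  atom 10: N, bond orders sum to 3 (valence 3) → 0 H
  atom 11: C, bond orders sum to 3 (valence 4) → 1 H
  atom 12: C, bond orders sum to 4 (valence 4) → 0 H
  atom 13: O, bond orders sum to 1 (valence 2) → 1 H
  atom 14: O, bond orders sum to 2 (valence 2) → 0 H
  atom 15: C, bond orders sum to 2 (valence 4) → 2 H
  atom 16: C, bond orders sum to 4 (valence 4) → 0 H
  atom 17: O with explicit H count 0
  atom 18: C, bond orders sum to 2 (valence 4) → 2 H
  atom 19: C, bond orders sum to 3 (valence 4) → 1 H
  atom 20: N, bond orders sum to 1 (valence 3) → 2 H
  atom 21: C, bond orders sum to 1 (valence 4) → 3 H
Totals → C:14, H:22, N:2, O:5.
In Hill order: C14H22N2O5.

C14H22N2O5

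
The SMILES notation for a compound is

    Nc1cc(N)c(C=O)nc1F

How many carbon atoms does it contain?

6

Count every carbon token in the SMILES (each C, including those in ring-closure positions and inside branches).
Carbon count: 6.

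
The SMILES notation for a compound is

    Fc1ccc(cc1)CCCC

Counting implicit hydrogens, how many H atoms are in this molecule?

13

Walk through each heavy atom and fill implicit hydrogens from standard valence (C 4, N 3, O 2, S 2, halogen 1); for lowercase aromatic atoms, an aromatic c carries 1 H when it has two neighbours and 0 H with three, and aromatic n carries 0 H:
  atom 1: F (halogen, monovalent) → 0 H
  atom 2: aromatic c, 3 neighbours → 0 H
  atom 3: aromatic c, 2 neighbours → 1 H
  atom 4: aromatic c, 2 neighbours → 1 H
  atom 5: aromatic c, 3 neighbours → 0 H
  atom 6: aromatic c, 2 neighbours → 1 H
  atom 7: aromatic c, 2 neighbours → 1 H
  atom 8: C, bond orders sum to 2 (valence 4) → 2 H
  atom 9: C, bond orders sum to 2 (valence 4) → 2 H
  atom 10: C, bond orders sum to 2 (valence 4) → 2 H
  atom 11: C, bond orders sum to 1 (valence 4) → 3 H
Total hydrogens: 13.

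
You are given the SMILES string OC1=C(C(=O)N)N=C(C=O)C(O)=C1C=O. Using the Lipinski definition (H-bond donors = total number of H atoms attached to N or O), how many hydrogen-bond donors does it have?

Donors: find every N or O and count the H atoms it carries.
  atom 1 (O): bond orders sum to 1 → 1 H
  atom 5 (O): bond orders sum to 2 → 0 H
  atom 6 (N): bond orders sum to 1 → 2 H
  atom 7 (N): bond orders sum to 3 → 0 H
  atom 10 (O): bond orders sum to 2 → 0 H
  atom 12 (O): bond orders sum to 1 → 1 H
  atom 15 (O): bond orders sum to 2 → 0 H
Lipinski HBD = 4.

4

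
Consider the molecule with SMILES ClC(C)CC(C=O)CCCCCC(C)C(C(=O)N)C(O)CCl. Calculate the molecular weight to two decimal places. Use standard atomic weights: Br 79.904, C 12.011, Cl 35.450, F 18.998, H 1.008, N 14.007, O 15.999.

First, the molecular formula is C16H29Cl2NO3 (counting implicit H from valence).
  C: 16 × 12.011 = 192.176
  Cl: 2 × 35.450 = 70.900
  H: 29 × 1.008 = 29.232
  N: 1 × 14.007 = 14.007
  O: 3 × 15.999 = 47.997
Sum: 16×12.011 + 2×35.450 + 29×1.008 + 1×14.007 + 3×15.999 = 354.312 → 354.31 g/mol.

354.31 g/mol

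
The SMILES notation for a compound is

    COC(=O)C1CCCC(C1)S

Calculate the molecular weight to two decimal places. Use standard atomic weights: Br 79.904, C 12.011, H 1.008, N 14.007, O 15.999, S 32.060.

First, the molecular formula is C8H14O2S (counting implicit H from valence).
  C: 8 × 12.011 = 96.088
  H: 14 × 1.008 = 14.112
  O: 2 × 15.999 = 31.998
  S: 1 × 32.060 = 32.060
Sum: 8×12.011 + 14×1.008 + 2×15.999 + 1×32.060 = 174.258 → 174.26 g/mol.

174.26 g/mol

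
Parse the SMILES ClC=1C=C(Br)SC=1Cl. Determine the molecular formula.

Walk through each heavy atom and fill implicit hydrogens from standard valence (C 4, N 3, O 2, S 2, halogen 1):
  atom 1: Cl (halogen, monovalent) → 0 H
  atom 2: C, bond orders sum to 4 (valence 4) → 0 H
  atom 3: C, bond orders sum to 3 (valence 4) → 1 H
  atom 4: C, bond orders sum to 4 (valence 4) → 0 H
  atom 5: Br (halogen, monovalent) → 0 H
  atom 6: S, bond orders sum to 2 (valence 2) → 0 H
  atom 7: C, bond orders sum to 4 (valence 4) → 0 H
  atom 8: Cl (halogen, monovalent) → 0 H
Totals → C:4, H:1, Br:1, Cl:2, S:1.

C4HBrCl2S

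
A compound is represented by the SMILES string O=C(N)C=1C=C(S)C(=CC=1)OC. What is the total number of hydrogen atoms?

Walk through each heavy atom and fill implicit hydrogens from standard valence (C 4, N 3, O 2, S 2, halogen 1):
  atom 1: O, bond orders sum to 2 (valence 2) → 0 H
  atom 2: C, bond orders sum to 4 (valence 4) → 0 H
  atom 3: N, bond orders sum to 1 (valence 3) → 2 H
  atom 4: C, bond orders sum to 4 (valence 4) → 0 H
  atom 5: C, bond orders sum to 3 (valence 4) → 1 H
  atom 6: C, bond orders sum to 4 (valence 4) → 0 H
  atom 7: S, bond orders sum to 1 (valence 2) → 1 H
  atom 8: C, bond orders sum to 4 (valence 4) → 0 H
  atom 9: C, bond orders sum to 3 (valence 4) → 1 H
  atom 10: C, bond orders sum to 3 (valence 4) → 1 H
  atom 11: O, bond orders sum to 2 (valence 2) → 0 H
  atom 12: C, bond orders sum to 1 (valence 4) → 3 H
Total hydrogens: 9.

9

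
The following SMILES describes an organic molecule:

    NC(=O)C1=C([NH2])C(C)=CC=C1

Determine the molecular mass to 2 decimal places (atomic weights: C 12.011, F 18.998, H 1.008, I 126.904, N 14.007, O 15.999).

First, the molecular formula is C8H10N2O (counting implicit H from valence).
  C: 8 × 12.011 = 96.088
  H: 10 × 1.008 = 10.080
  N: 2 × 14.007 = 28.014
  O: 1 × 15.999 = 15.999
Sum: 8×12.011 + 10×1.008 + 2×14.007 + 1×15.999 = 150.181 → 150.18 g/mol.

150.18 g/mol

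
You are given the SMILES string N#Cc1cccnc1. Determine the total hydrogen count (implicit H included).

Walk through each heavy atom and fill implicit hydrogens from standard valence (C 4, N 3, O 2, S 2, halogen 1); for lowercase aromatic atoms, an aromatic c carries 1 H when it has two neighbours and 0 H with three, and aromatic n carries 0 H:
  atom 1: N, bond orders sum to 3 (valence 3) → 0 H
  atom 2: C, bond orders sum to 4 (valence 4) → 0 H
  atom 3: aromatic c, 3 neighbours → 0 H
  atom 4: aromatic c, 2 neighbours → 1 H
  atom 5: aromatic c, 2 neighbours → 1 H
  atom 6: aromatic c, 2 neighbours → 1 H
  atom 7: aromatic n, 2 neighbours → 0 H
  atom 8: aromatic c, 2 neighbours → 1 H
Total hydrogens: 4.

4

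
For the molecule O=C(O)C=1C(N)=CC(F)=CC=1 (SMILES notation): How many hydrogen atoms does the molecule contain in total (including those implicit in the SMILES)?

Walk through each heavy atom and fill implicit hydrogens from standard valence (C 4, N 3, O 2, S 2, halogen 1):
  atom 1: O, bond orders sum to 2 (valence 2) → 0 H
  atom 2: C, bond orders sum to 4 (valence 4) → 0 H
  atom 3: O, bond orders sum to 1 (valence 2) → 1 H
  atom 4: C, bond orders sum to 4 (valence 4) → 0 H
  atom 5: C, bond orders sum to 4 (valence 4) → 0 H
  atom 6: N, bond orders sum to 1 (valence 3) → 2 H
  atom 7: C, bond orders sum to 3 (valence 4) → 1 H
  atom 8: C, bond orders sum to 4 (valence 4) → 0 H
  atom 9: F (halogen, monovalent) → 0 H
  atom 10: C, bond orders sum to 3 (valence 4) → 1 H
  atom 11: C, bond orders sum to 3 (valence 4) → 1 H
Total hydrogens: 6.

6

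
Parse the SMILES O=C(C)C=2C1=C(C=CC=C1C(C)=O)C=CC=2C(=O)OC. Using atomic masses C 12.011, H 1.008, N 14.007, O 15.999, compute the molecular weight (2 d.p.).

First, the molecular formula is C16H14O4 (counting implicit H from valence).
  C: 16 × 12.011 = 192.176
  H: 14 × 1.008 = 14.112
  O: 4 × 15.999 = 63.996
Sum: 16×12.011 + 14×1.008 + 4×15.999 = 270.284 → 270.28 g/mol.

270.28 g/mol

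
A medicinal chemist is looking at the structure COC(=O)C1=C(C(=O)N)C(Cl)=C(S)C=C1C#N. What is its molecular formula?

C10H7ClN2O3S

Walk through each heavy atom and fill implicit hydrogens from standard valence (C 4, N 3, O 2, S 2, halogen 1):
  atom 1: C, bond orders sum to 1 (valence 4) → 3 H
  atom 2: O, bond orders sum to 2 (valence 2) → 0 H
  atom 3: C, bond orders sum to 4 (valence 4) → 0 H
  atom 4: O, bond orders sum to 2 (valence 2) → 0 H
  atom 5: C, bond orders sum to 4 (valence 4) → 0 H
  atom 6: C, bond orders sum to 4 (valence 4) → 0 H
  atom 7: C, bond orders sum to 4 (valence 4) → 0 H
  atom 8: O, bond orders sum to 2 (valence 2) → 0 H
  atom 9: N, bond orders sum to 1 (valence 3) → 2 H
  atom 10: C, bond orders sum to 4 (valence 4) → 0 H
  atom 11: Cl (halogen, monovalent) → 0 H
  atom 12: C, bond orders sum to 4 (valence 4) → 0 H
  atom 13: S, bond orders sum to 1 (valence 2) → 1 H
  atom 14: C, bond orders sum to 3 (valence 4) → 1 H
  atom 15: C, bond orders sum to 4 (valence 4) → 0 H
  atom 16: C, bond orders sum to 4 (valence 4) → 0 H
  atom 17: N, bond orders sum to 3 (valence 3) → 0 H
Totals → C:10, H:7, Cl:1, N:2, O:3, S:1.
In Hill order: C10H7ClN2O3S.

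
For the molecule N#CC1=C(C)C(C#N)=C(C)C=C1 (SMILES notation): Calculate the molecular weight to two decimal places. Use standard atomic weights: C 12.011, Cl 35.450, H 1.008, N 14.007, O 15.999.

First, the molecular formula is C10H8N2 (counting implicit H from valence).
  C: 10 × 12.011 = 120.110
  H: 8 × 1.008 = 8.064
  N: 2 × 14.007 = 28.014
Sum: 10×12.011 + 8×1.008 + 2×14.007 = 156.188 → 156.19 g/mol.

156.19 g/mol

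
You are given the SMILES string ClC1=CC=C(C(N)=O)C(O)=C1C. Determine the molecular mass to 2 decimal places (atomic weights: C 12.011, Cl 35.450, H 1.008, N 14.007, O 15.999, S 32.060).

First, the molecular formula is C8H8ClNO2 (counting implicit H from valence).
  C: 8 × 12.011 = 96.088
  Cl: 1 × 35.450 = 35.450
  H: 8 × 1.008 = 8.064
  N: 1 × 14.007 = 14.007
  O: 2 × 15.999 = 31.998
Sum: 8×12.011 + 1×35.450 + 8×1.008 + 1×14.007 + 2×15.999 = 185.607 → 185.61 g/mol.

185.61 g/mol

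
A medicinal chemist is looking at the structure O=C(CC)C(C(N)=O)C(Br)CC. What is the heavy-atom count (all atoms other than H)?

12

Every atom symbol written in the SMILES (organic subset) is one heavy atom; implicit H are not written.
Heavy atoms by element → Br:1, C:8, N:1, O:2.
Total: 12.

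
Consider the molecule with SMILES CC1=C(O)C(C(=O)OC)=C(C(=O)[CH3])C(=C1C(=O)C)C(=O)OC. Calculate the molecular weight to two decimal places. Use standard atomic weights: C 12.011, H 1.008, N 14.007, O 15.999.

First, the molecular formula is C15H16O7 (counting implicit H from valence).
  C: 15 × 12.011 = 180.165
  H: 16 × 1.008 = 16.128
  O: 7 × 15.999 = 111.993
Sum: 15×12.011 + 16×1.008 + 7×15.999 = 308.286 → 308.29 g/mol.

308.29 g/mol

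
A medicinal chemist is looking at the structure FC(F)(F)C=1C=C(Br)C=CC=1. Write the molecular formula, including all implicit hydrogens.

Walk through each heavy atom and fill implicit hydrogens from standard valence (C 4, N 3, O 2, S 2, halogen 1):
  atom 1: F (halogen, monovalent) → 0 H
  atom 2: C, bond orders sum to 4 (valence 4) → 0 H
  atom 3: F (halogen, monovalent) → 0 H
  atom 4: F (halogen, monovalent) → 0 H
  atom 5: C, bond orders sum to 4 (valence 4) → 0 H
  atom 6: C, bond orders sum to 3 (valence 4) → 1 H
  atom 7: C, bond orders sum to 4 (valence 4) → 0 H
  atom 8: Br (halogen, monovalent) → 0 H
  atom 9: C, bond orders sum to 3 (valence 4) → 1 H
  atom 10: C, bond orders sum to 3 (valence 4) → 1 H
  atom 11: C, bond orders sum to 3 (valence 4) → 1 H
Totals → C:7, H:4, Br:1, F:3.

C7H4BrF3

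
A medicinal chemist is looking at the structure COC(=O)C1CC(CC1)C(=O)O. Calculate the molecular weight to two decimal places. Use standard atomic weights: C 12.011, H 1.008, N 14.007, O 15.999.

First, the molecular formula is C8H12O4 (counting implicit H from valence).
  C: 8 × 12.011 = 96.088
  H: 12 × 1.008 = 12.096
  O: 4 × 15.999 = 63.996
Sum: 8×12.011 + 12×1.008 + 4×15.999 = 172.180 → 172.18 g/mol.

172.18 g/mol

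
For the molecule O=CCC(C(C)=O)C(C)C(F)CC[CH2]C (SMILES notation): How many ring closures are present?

In SMILES, each pair of matching ring-closure digits denotes one ring-closing bond; the number of such bonds equals the number of independent rings.
Ring-closure bonds here: 0.

0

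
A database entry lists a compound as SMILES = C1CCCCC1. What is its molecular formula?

Walk through each heavy atom and fill implicit hydrogens from standard valence (C 4, N 3, O 2, S 2, halogen 1):
  atom 1: C, bond orders sum to 2 (valence 4) → 2 H
  atom 2: C, bond orders sum to 2 (valence 4) → 2 H
  atom 3: C, bond orders sum to 2 (valence 4) → 2 H
  atom 4: C, bond orders sum to 2 (valence 4) → 2 H
  atom 5: C, bond orders sum to 2 (valence 4) → 2 H
  atom 6: C, bond orders sum to 2 (valence 4) → 2 H
Totals → C:6, H:12.

C6H12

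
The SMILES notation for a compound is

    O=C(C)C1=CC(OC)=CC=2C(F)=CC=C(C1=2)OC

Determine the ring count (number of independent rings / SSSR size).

2

In SMILES, each pair of matching ring-closure digits denotes one ring-closing bond; the number of such bonds equals the number of independent rings.
Ring-closure bonds here: 2.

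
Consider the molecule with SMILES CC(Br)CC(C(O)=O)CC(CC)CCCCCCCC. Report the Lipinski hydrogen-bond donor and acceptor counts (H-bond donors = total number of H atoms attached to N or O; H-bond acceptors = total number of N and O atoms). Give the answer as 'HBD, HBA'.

Donors: find every N or O and count the H atoms it carries.
  atom 7 (O): bond orders sum to 1 → 1 H
  atom 8 (O): bond orders sum to 2 → 0 H
Lipinski HBD = 1.
Acceptors: N atoms = 0, O atoms = 2 → HBA = 2.

1, 2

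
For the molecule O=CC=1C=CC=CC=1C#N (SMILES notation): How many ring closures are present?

In SMILES, each pair of matching ring-closure digits denotes one ring-closing bond; the number of such bonds equals the number of independent rings.
Ring-closure bonds here: 1.

1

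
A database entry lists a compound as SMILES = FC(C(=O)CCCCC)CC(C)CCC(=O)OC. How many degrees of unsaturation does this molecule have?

2

Degree of unsaturation = (number of rings) + (number of π bonds).
Ring closures in the SMILES: 0.
π bonds: 2 double bonds (each 1 DoU) → 2 DoU from unsaturation.
Total DoU = 0 + 2 = 2.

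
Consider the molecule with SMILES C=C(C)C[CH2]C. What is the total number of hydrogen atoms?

Walk through each heavy atom and fill implicit hydrogens from standard valence (C 4, N 3, O 2, S 2, halogen 1):
  atom 1: C, bond orders sum to 2 (valence 4) → 2 H
  atom 2: C, bond orders sum to 4 (valence 4) → 0 H
  atom 3: C, bond orders sum to 1 (valence 4) → 3 H
  atom 4: C, bond orders sum to 2 (valence 4) → 2 H
  atom 5: C with explicit H count 2
  atom 6: C, bond orders sum to 1 (valence 4) → 3 H
Total hydrogens: 12.

12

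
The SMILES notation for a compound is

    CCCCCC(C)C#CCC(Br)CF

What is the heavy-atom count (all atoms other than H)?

Every atom symbol written in the SMILES (organic subset) is one heavy atom; implicit H are not written.
Heavy atoms by element → Br:1, C:12, F:1.
Total: 14.

14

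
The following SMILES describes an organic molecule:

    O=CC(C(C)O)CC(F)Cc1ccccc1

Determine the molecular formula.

C13H17FO2

Walk through each heavy atom and fill implicit hydrogens from standard valence (C 4, N 3, O 2, S 2, halogen 1); for lowercase aromatic atoms, an aromatic c carries 1 H when it has two neighbours and 0 H with three, and aromatic n carries 0 H:
  atom 1: O, bond orders sum to 2 (valence 2) → 0 H
  atom 2: C, bond orders sum to 3 (valence 4) → 1 H
  atom 3: C, bond orders sum to 3 (valence 4) → 1 H
  atom 4: C, bond orders sum to 3 (valence 4) → 1 H
  atom 5: C, bond orders sum to 1 (valence 4) → 3 H
  atom 6: O, bond orders sum to 1 (valence 2) → 1 H
  atom 7: C, bond orders sum to 2 (valence 4) → 2 H
  atom 8: C, bond orders sum to 3 (valence 4) → 1 H
  atom 9: F (halogen, monovalent) → 0 H
  atom 10: C, bond orders sum to 2 (valence 4) → 2 H
  atom 11: aromatic c, 3 neighbours → 0 H
  atom 12: aromatic c, 2 neighbours → 1 H
  atom 13: aromatic c, 2 neighbours → 1 H
  atom 14: aromatic c, 2 neighbours → 1 H
  atom 15: aromatic c, 2 neighbours → 1 H
  atom 16: aromatic c, 2 neighbours → 1 H
Totals → C:13, H:17, F:1, O:2.
In Hill order: C13H17FO2.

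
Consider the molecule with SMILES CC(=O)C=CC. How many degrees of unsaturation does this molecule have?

2

Molecular formula: C5H8O.
DoU = (2C + 2 + N − H − X) / 2, where X is the halogen count and O/S are ignored.
    = (2·5 + 2 + 0 − 8 − 0) / 2 = 4 / 2 = 2.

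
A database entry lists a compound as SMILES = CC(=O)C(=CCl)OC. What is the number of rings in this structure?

0

In SMILES, each pair of matching ring-closure digits denotes one ring-closing bond; the number of such bonds equals the number of independent rings.
Ring-closure bonds here: 0.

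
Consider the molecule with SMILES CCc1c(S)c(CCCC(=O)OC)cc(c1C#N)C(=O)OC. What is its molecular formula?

C16H19NO4S

Walk through each heavy atom and fill implicit hydrogens from standard valence (C 4, N 3, O 2, S 2, halogen 1); for lowercase aromatic atoms, an aromatic c carries 1 H when it has two neighbours and 0 H with three, and aromatic n carries 0 H:
  atom 1: C, bond orders sum to 1 (valence 4) → 3 H
  atom 2: C, bond orders sum to 2 (valence 4) → 2 H
  atom 3: aromatic c, 3 neighbours → 0 H
  atom 4: aromatic c, 3 neighbours → 0 H
  atom 5: S, bond orders sum to 1 (valence 2) → 1 H
  atom 6: aromatic c, 3 neighbours → 0 H
  atom 7: C, bond orders sum to 2 (valence 4) → 2 H
  atom 8: C, bond orders sum to 2 (valence 4) → 2 H
  atom 9: C, bond orders sum to 2 (valence 4) → 2 H
  atom 10: C, bond orders sum to 4 (valence 4) → 0 H
  atom 11: O, bond orders sum to 2 (valence 2) → 0 H
  atom 12: O, bond orders sum to 2 (valence 2) → 0 H
  atom 13: C, bond orders sum to 1 (valence 4) → 3 H
  atom 14: aromatic c, 2 neighbours → 1 H
  atom 15: aromatic c, 3 neighbours → 0 H
  atom 16: aromatic c, 3 neighbours → 0 H
  atom 17: C, bond orders sum to 4 (valence 4) → 0 H
  atom 18: N, bond orders sum to 3 (valence 3) → 0 H
  atom 19: C, bond orders sum to 4 (valence 4) → 0 H
  atom 20: O, bond orders sum to 2 (valence 2) → 0 H
  atom 21: O, bond orders sum to 2 (valence 2) → 0 H
  atom 22: C, bond orders sum to 1 (valence 4) → 3 H
Totals → C:16, H:19, N:1, O:4, S:1.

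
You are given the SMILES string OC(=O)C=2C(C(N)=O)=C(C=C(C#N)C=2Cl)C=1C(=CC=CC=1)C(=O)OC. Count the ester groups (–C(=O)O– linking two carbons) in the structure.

The ester motif appears at heavy-atom position 22 in the SMILES.
Other groups present: 1 amide, 1 carboxylic acid, 1 nitrile.
Ester count: 1.

1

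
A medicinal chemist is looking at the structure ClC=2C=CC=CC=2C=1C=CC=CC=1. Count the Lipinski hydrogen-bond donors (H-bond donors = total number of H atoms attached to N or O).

0

Donors: find every N or O and count the H atoms it carries.
  (no N or O atoms present)
Lipinski HBD = 0.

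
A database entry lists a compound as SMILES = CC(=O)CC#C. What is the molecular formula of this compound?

C5H6O

Walk through each heavy atom and fill implicit hydrogens from standard valence (C 4, N 3, O 2, S 2, halogen 1):
  atom 1: C, bond orders sum to 1 (valence 4) → 3 H
  atom 2: C, bond orders sum to 4 (valence 4) → 0 H
  atom 3: O, bond orders sum to 2 (valence 2) → 0 H
  atom 4: C, bond orders sum to 2 (valence 4) → 2 H
  atom 5: C, bond orders sum to 4 (valence 4) → 0 H
  atom 6: C, bond orders sum to 3 (valence 4) → 1 H
Totals → C:5, H:6, O:1.
In Hill order: C5H6O.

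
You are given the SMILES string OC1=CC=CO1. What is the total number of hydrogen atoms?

4

Walk through each heavy atom and fill implicit hydrogens from standard valence (C 4, N 3, O 2, S 2, halogen 1):
  atom 1: O, bond orders sum to 1 (valence 2) → 1 H
  atom 2: C, bond orders sum to 4 (valence 4) → 0 H
  atom 3: C, bond orders sum to 3 (valence 4) → 1 H
  atom 4: C, bond orders sum to 3 (valence 4) → 1 H
  atom 5: C, bond orders sum to 3 (valence 4) → 1 H
  atom 6: O, bond orders sum to 2 (valence 2) → 0 H
Total hydrogens: 4.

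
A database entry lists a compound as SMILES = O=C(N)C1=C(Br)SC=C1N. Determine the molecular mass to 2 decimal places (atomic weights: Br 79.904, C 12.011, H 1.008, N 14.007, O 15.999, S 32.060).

First, the molecular formula is C5H5BrN2OS (counting implicit H from valence).
  Br: 1 × 79.904 = 79.904
  C: 5 × 12.011 = 60.055
  H: 5 × 1.008 = 5.040
  N: 2 × 14.007 = 28.014
  O: 1 × 15.999 = 15.999
  S: 1 × 32.060 = 32.060
Sum: 1×79.904 + 5×12.011 + 5×1.008 + 2×14.007 + 1×15.999 + 1×32.060 = 221.072 → 221.07 g/mol.

221.07 g/mol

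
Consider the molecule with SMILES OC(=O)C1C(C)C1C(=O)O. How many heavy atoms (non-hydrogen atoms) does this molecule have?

Every atom symbol written in the SMILES (organic subset) is one heavy atom; implicit H are not written.
Heavy atoms by element → C:6, O:4.
Total: 10.

10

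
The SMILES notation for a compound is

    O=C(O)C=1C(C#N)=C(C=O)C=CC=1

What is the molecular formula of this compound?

C9H5NO3

Walk through each heavy atom and fill implicit hydrogens from standard valence (C 4, N 3, O 2, S 2, halogen 1):
  atom 1: O, bond orders sum to 2 (valence 2) → 0 H
  atom 2: C, bond orders sum to 4 (valence 4) → 0 H
  atom 3: O, bond orders sum to 1 (valence 2) → 1 H
  atom 4: C, bond orders sum to 4 (valence 4) → 0 H
  atom 5: C, bond orders sum to 4 (valence 4) → 0 H
  atom 6: C, bond orders sum to 4 (valence 4) → 0 H
  atom 7: N, bond orders sum to 3 (valence 3) → 0 H
  atom 8: C, bond orders sum to 4 (valence 4) → 0 H
  atom 9: C, bond orders sum to 3 (valence 4) → 1 H
  atom 10: O, bond orders sum to 2 (valence 2) → 0 H
  atom 11: C, bond orders sum to 3 (valence 4) → 1 H
  atom 12: C, bond orders sum to 3 (valence 4) → 1 H
  atom 13: C, bond orders sum to 3 (valence 4) → 1 H
Totals → C:9, H:5, N:1, O:3.
In Hill order: C9H5NO3.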